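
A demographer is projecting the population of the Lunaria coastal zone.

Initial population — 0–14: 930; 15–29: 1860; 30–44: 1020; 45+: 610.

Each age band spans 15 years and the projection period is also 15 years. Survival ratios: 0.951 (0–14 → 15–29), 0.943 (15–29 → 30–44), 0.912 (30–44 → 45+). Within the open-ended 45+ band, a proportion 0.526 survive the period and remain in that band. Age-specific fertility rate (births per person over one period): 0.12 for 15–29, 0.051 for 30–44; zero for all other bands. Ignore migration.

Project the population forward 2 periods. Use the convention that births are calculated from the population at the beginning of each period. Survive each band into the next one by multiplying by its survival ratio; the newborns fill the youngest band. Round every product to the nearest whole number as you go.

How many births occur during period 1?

— Period 1 —
Births: 1860 × 0.12 = 223 ; 1020 × 0.051 = 52 → 275
15–29: 930 × 0.951 = 884
30–44: 1860 × 0.943 = 1754
45+: 1020 × 0.912 + 610 × 0.526 = 930 + 321 = 1251
End of period: [275, 884, 1754, 1251]

275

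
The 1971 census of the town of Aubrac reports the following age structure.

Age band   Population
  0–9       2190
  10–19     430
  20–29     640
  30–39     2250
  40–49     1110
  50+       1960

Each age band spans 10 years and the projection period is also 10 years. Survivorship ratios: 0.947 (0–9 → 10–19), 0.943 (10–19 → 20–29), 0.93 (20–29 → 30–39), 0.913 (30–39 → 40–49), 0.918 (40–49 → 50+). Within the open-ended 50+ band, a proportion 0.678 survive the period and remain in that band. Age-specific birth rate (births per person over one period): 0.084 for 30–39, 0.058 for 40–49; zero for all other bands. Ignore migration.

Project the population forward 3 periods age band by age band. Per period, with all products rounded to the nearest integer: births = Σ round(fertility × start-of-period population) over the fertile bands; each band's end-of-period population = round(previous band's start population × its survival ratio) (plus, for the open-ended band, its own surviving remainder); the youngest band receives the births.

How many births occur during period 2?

169

Period 1.
Births: 2250 × 0.084 = 189  |  1110 × 0.058 = 64 ⇒ total 253
10–19: 2190 × 0.947 = 2074
20–29: 430 × 0.943 = 405
30–39: 640 × 0.93 = 595
40–49: 2250 × 0.913 = 2054
50+: 1110 × 0.918 + 1960 × 0.678 = 1019 + 1329 = 2348
End of period: [253, 2074, 405, 595, 2054, 2348]
Period 2.
Births: 595 × 0.084 = 50  |  2054 × 0.058 = 119 ⇒ total 169
10–19: 253 × 0.947 = 240
20–29: 2074 × 0.943 = 1956
30–39: 405 × 0.93 = 377
40–49: 595 × 0.913 = 543
50+: 2054 × 0.918 + 2348 × 0.678 = 1886 + 1592 = 3478
End of period: [169, 240, 1956, 377, 543, 3478]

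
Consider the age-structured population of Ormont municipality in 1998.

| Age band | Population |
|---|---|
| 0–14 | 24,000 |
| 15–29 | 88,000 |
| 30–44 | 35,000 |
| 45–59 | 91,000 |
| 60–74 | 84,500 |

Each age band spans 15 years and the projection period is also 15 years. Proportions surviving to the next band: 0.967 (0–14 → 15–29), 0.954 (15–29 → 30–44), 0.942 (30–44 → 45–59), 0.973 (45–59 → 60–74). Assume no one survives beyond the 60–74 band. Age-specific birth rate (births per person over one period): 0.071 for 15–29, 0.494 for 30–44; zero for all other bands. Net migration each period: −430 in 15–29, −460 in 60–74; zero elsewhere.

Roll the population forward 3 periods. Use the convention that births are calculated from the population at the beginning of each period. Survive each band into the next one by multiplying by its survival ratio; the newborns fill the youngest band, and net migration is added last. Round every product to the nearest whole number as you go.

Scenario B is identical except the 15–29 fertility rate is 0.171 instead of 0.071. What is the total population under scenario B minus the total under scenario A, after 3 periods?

14009

Period 1.
Births: 88000 × 0.071 = 6248  |  35000 × 0.494 = 17290 → 23538
15–29: 24000 × 0.967 = 23208
30–44: 88000 × 0.954 = 83952
45–59: 35000 × 0.942 = 32970
60–74: 91000 × 0.973 = 88543
Net migration: 15–29 − 430 → 22778; 60–74 − 460 → 88083
End of period: [23538, 22778, 83952, 32970, 88083]
Period 2.
Births: 22778 × 0.071 = 1617  |  83952 × 0.494 = 41472 → 43089
15–29: 23538 × 0.967 = 22761
30–44: 22778 × 0.954 = 21730
45–59: 83952 × 0.942 = 79083
60–74: 32970 × 0.973 = 32080
Net migration: 15–29 − 430 → 22331; 60–74 − 460 → 31620
End of period: [43089, 22331, 21730, 79083, 31620]
Period 3.
Births: 22331 × 0.071 = 1586  |  21730 × 0.494 = 10735 → 12321
15–29: 43089 × 0.967 = 41667
30–44: 22331 × 0.954 = 21304
45–59: 21730 × 0.942 = 20470
60–74: 79083 × 0.973 = 76948
Net migration: 15–29 − 430 → 41237; 60–74 − 460 → 76488
End of period: [12321, 41237, 21304, 20470, 76488]
Scenario A total after 3 periods: 171820
Scenario B projection —
Period 1.
Births: 88000 × 0.171 = 15048  |  35000 × 0.494 = 17290 → 32338
15–29: 24000 × 0.967 = 23208
30–44: 88000 × 0.954 = 83952
45–59: 35000 × 0.942 = 32970
60–74: 91000 × 0.973 = 88543
Net migration: 15–29 − 430 → 22778; 60–74 − 460 → 88083
End of period: [32338, 22778, 83952, 32970, 88083]
Period 2.
Births: 22778 × 0.171 = 3895  |  83952 × 0.494 = 41472 → 45367
15–29: 32338 × 0.967 = 31271
30–44: 22778 × 0.954 = 21730
45–59: 83952 × 0.942 = 79083
60–74: 32970 × 0.973 = 32080
Net migration: 15–29 − 430 → 30841; 60–74 − 460 → 31620
End of period: [45367, 30841, 21730, 79083, 31620]
Period 3.
Births: 30841 × 0.171 = 5274  |  21730 × 0.494 = 10735 → 16009
15–29: 45367 × 0.967 = 43870
30–44: 30841 × 0.954 = 29422
45–59: 21730 × 0.942 = 20470
60–74: 79083 × 0.973 = 76948
Net migration: 15–29 − 430 → 43440; 60–74 − 460 → 76488
End of period: [16009, 43440, 29422, 20470, 76488]
Scenario B total after 3 periods: 185829
Difference B − A = 185829 − 171820 = 14009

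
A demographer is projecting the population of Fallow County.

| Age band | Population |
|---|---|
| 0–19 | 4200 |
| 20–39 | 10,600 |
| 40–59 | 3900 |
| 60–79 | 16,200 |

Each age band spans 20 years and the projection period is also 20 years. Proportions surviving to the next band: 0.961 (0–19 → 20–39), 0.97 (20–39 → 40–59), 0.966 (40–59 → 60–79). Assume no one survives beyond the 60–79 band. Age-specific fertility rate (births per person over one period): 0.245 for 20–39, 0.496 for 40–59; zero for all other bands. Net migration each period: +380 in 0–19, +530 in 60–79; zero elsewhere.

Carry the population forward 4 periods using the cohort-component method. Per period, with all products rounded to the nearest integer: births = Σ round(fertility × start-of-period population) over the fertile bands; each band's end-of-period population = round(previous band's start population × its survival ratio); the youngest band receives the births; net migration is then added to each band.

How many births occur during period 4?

[period 1]
Births: 10600 × 0.245 = 2597  |  3900 × 0.496 = 1934 → 4531
20–39: 4200 × 0.961 = 4036
40–59: 10600 × 0.97 = 10282
60–79: 3900 × 0.966 = 3767
Net migration: 0–19 + 380 → 4911; 60–79 + 530 → 4297
→ [4911, 4036, 10282, 4297]
[period 2]
Births: 4036 × 0.245 = 989  |  10282 × 0.496 = 5100 → 6089
20–39: 4911 × 0.961 = 4719
40–59: 4036 × 0.97 = 3915
60–79: 10282 × 0.966 = 9932
Net migration: 0–19 + 380 → 6469; 60–79 + 530 → 10462
→ [6469, 4719, 3915, 10462]
[period 3]
Births: 4719 × 0.245 = 1156  |  3915 × 0.496 = 1942 → 3098
20–39: 6469 × 0.961 = 6217
40–59: 4719 × 0.97 = 4577
60–79: 3915 × 0.966 = 3782
Net migration: 0–19 + 380 → 3478; 60–79 + 530 → 4312
→ [3478, 6217, 4577, 4312]
[period 4]
Births: 6217 × 0.245 = 1523  |  4577 × 0.496 = 2270 → 3793
20–39: 3478 × 0.961 = 3342
40–59: 6217 × 0.97 = 6030
60–79: 4577 × 0.966 = 4421
Net migration: 0–19 + 380 → 4173; 60–79 + 530 → 4951
→ [4173, 3342, 6030, 4951]

3793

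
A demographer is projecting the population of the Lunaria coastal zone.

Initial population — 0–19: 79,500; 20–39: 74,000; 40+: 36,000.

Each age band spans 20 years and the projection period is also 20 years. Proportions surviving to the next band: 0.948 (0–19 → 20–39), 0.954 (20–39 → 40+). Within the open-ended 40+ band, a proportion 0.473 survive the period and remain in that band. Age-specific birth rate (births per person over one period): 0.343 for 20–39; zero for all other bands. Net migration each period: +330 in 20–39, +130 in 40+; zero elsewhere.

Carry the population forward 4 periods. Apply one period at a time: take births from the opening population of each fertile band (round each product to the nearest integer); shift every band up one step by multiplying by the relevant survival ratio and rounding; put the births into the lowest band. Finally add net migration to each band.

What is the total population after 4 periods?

77284

(Groups numbered youngest = 1 to oldest = 3.)
Period 1:
Births: 74000 × 0.343 = 25382
Group 2: 79500 × 0.948 = 75366
Group 3: 74000 × 0.954 + 36000 × 0.473 = 70596 + 17028 = 87624
Net migration: Group 2 + 330 → 75696; Group 3 + 130 → 87754
Giving 25382 / 75696 / 87754.
Period 2:
Births: 75696 × 0.343 = 25964
Group 2: 25382 × 0.948 = 24062
Group 3: 75696 × 0.954 + 87754 × 0.473 = 72214 + 41508 = 113722
Net migration: Group 2 + 330 → 24392; Group 3 + 130 → 113852
Giving 25964 / 24392 / 113852.
Period 3:
Births: 24392 × 0.343 = 8366
Group 2: 25964 × 0.948 = 24614
Group 3: 24392 × 0.954 + 113852 × 0.473 = 23270 + 53852 = 77122
Net migration: Group 2 + 330 → 24944; Group 3 + 130 → 77252
Giving 8366 / 24944 / 77252.
Period 4:
Births: 24944 × 0.343 = 8556
Group 2: 8366 × 0.948 = 7931
Group 3: 24944 × 0.954 + 77252 × 0.473 = 23797 + 36540 = 60337
Net migration: Group 2 + 330 → 8261; Group 3 + 130 → 60467
Giving 8556 / 8261 / 60467.
Total after period 4: 8556 + 8261 + 60467 = 77284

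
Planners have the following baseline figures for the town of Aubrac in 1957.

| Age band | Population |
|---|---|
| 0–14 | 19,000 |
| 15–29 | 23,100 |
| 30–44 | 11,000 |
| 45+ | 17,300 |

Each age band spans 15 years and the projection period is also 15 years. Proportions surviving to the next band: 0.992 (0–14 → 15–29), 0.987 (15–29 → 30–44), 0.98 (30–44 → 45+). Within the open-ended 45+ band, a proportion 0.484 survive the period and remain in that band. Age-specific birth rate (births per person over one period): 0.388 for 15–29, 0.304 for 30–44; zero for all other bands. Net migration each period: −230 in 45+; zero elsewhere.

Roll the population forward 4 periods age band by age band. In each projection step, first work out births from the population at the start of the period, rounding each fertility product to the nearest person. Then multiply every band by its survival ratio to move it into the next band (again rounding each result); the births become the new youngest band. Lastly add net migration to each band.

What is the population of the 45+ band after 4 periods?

[period 1]
Births: 23100 × 0.388 = 8963  |  11000 × 0.304 = 3344 → total 12307
15–29: 19000 × 0.992 = 18848
30–44: 23100 × 0.987 = 22800
45+: 11000 × 0.98 + 17300 × 0.484 = 10780 + 8373 = 19153
Net migration: 45+ − 230 → 18923
Population now: 0–14=12307, 15–29=18848, 30–44=22800, 45+=18923
[period 2]
Births: 18848 × 0.388 = 7313  |  22800 × 0.304 = 6931 → total 14244
15–29: 12307 × 0.992 = 12209
30–44: 18848 × 0.987 = 18603
45+: 22800 × 0.98 + 18923 × 0.484 = 22344 + 9159 = 31503
Net migration: 45+ − 230 → 31273
Population now: 0–14=14244, 15–29=12209, 30–44=18603, 45+=31273
[period 3]
Births: 12209 × 0.388 = 4737  |  18603 × 0.304 = 5655 → total 10392
15–29: 14244 × 0.992 = 14130
30–44: 12209 × 0.987 = 12050
45+: 18603 × 0.98 + 31273 × 0.484 = 18231 + 15136 = 33367
Net migration: 45+ − 230 → 33137
Population now: 0–14=10392, 15–29=14130, 30–44=12050, 45+=33137
[period 4]
Births: 14130 × 0.388 = 5482  |  12050 × 0.304 = 3663 → total 9145
15–29: 10392 × 0.992 = 10309
30–44: 14130 × 0.987 = 13946
45+: 12050 × 0.98 + 33137 × 0.484 = 11809 + 16038 = 27847
Net migration: 45+ − 230 → 27617
Population now: 0–14=9145, 15–29=10309, 30–44=13946, 45+=27617

27617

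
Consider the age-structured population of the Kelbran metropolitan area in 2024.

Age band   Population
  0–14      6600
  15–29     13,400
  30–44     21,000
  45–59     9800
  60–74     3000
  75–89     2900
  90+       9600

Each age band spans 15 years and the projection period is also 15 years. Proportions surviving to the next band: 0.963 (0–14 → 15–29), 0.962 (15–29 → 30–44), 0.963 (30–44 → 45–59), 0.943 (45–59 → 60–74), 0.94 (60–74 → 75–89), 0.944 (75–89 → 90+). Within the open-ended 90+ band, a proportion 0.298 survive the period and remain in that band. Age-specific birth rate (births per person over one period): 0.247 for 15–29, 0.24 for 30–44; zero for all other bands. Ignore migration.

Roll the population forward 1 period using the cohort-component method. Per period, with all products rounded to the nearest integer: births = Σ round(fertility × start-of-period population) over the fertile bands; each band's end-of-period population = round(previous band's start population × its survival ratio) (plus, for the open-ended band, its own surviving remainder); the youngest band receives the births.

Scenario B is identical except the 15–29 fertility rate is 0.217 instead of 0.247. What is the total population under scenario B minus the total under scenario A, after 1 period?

-402

Period 1:
Births: 13400 * 0.247 = 3310 ; 21000 * 0.24 = 5040 ⇒ total 8350
15–29: 6600 * 0.963 = 6356
30–44: 13400 * 0.962 = 12891
45–59: 21000 * 0.963 = 20223
60–74: 9800 * 0.943 = 9241
75–89: 3000 * 0.94 = 2820
90+: 2900 * 0.944 + 9600 * 0.298 = 2738 + 2861 = 5599
Population now: 0–14=8350, 15–29=6356, 30–44=12891, 45–59=20223, 60–74=9241, 75–89=2820, 90+=5599
Scenario A total after 1 period: 65480
Scenario B projection —
Period 1:
Births: 13400 * 0.217 = 2908 ; 21000 * 0.24 = 5040 ⇒ total 7948
15–29: 6600 * 0.963 = 6356
30–44: 13400 * 0.962 = 12891
45–59: 21000 * 0.963 = 20223
60–74: 9800 * 0.943 = 9241
75–89: 3000 * 0.94 = 2820
90+: 2900 * 0.944 + 9600 * 0.298 = 2738 + 2861 = 5599
Population now: 0–14=7948, 15–29=6356, 30–44=12891, 45–59=20223, 60–74=9241, 75–89=2820, 90+=5599
Scenario B total after 1 period: 65078
Difference B − A = 65078 − 65480 = -402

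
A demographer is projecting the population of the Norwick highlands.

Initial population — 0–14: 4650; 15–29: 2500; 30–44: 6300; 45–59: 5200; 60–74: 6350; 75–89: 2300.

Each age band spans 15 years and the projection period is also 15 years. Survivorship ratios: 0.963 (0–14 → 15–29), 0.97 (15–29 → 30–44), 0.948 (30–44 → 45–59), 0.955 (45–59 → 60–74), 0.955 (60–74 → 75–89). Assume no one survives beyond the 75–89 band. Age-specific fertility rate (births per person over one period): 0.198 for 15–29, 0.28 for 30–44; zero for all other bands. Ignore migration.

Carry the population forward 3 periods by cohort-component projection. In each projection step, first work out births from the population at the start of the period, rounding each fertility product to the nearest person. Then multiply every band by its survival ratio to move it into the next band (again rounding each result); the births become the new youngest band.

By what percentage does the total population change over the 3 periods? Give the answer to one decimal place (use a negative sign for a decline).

(Groups numbered youngest = 1 to oldest = 6.)
Period 1:
Births: 2500 × 0.198 = 495, 6300 × 0.28 = 1764 → 2259
Group 2: 4650 × 0.963 = 4478
Group 3: 2500 × 0.97 = 2425
Group 4: 6300 × 0.948 = 5972
Group 5: 5200 × 0.955 = 4966
Group 6: 6350 × 0.955 = 6064
End of period: [2259, 4478, 2425, 5972, 4966, 6064]
Period 2:
Births: 4478 × 0.198 = 887, 2425 × 0.28 = 679 → 1566
Group 2: 2259 × 0.963 = 2175
Group 3: 4478 × 0.97 = 4344
Group 4: 2425 × 0.948 = 2299
Group 5: 5972 × 0.955 = 5703
Group 6: 4966 × 0.955 = 4743
End of period: [1566, 2175, 4344, 2299, 5703, 4743]
Period 3:
Births: 2175 × 0.198 = 431, 4344 × 0.28 = 1216 → 1647
Group 2: 1566 × 0.963 = 1508
Group 3: 2175 × 0.97 = 2110
Group 4: 4344 × 0.948 = 4118
Group 5: 2299 × 0.955 = 2196
Group 6: 5703 × 0.955 = 5446
End of period: [1647, 1508, 2110, 4118, 2196, 5446]
Total: 27300 → 17025; change = -10275; percentage change = -37.6%

-37.6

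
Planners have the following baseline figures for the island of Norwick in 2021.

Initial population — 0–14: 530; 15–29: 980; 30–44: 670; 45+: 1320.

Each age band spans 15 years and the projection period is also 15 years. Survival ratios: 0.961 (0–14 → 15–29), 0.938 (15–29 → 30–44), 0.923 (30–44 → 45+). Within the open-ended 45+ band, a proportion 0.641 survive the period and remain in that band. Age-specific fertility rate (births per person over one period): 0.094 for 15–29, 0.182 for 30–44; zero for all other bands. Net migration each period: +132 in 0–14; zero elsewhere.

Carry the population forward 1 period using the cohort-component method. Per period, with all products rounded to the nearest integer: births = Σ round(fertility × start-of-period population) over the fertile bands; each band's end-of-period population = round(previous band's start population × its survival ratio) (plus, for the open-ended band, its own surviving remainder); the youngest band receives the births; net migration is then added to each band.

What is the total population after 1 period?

3238

Let band 1 be 0–14 through band 4 = 45+.
[period 1]
Births: 980 * 0.094 = 92 ; 670 * 0.182 = 122 ⇒ total 214
Band 2: 530 * 0.961 = 509
Band 3: 980 * 0.938 = 919
Band 4: 670 * 0.923 + 1320 * 0.641 = 618 + 846 = 1464
Net migration: Band 1 + 132 → 346
→ [346, 509, 919, 1464]
Total after period 1: 346 + 509 + 919 + 1464 = 3238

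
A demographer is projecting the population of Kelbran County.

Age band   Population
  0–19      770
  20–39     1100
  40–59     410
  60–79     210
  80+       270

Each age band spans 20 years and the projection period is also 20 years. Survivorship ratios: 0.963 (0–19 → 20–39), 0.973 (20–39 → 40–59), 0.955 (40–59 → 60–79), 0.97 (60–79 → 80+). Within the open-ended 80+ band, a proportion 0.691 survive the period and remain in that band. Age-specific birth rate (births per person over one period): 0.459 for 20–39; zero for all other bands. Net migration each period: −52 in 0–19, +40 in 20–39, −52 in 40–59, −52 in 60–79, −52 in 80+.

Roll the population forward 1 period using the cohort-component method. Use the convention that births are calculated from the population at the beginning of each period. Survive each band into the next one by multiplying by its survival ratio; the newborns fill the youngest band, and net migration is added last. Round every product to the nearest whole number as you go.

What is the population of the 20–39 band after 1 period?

Period 1:
Births: 1100 × 0.459 = 505
20–39: 770 × 0.963 = 742
40–59: 1100 × 0.973 = 1070
60–79: 410 × 0.955 = 392
80+: 210 × 0.97 + 270 × 0.691 = 204 + 187 = 391
Net migration: 0–19 − 52 → 453; 20–39 + 40 → 782; 40–59 − 52 → 1018; 60–79 − 52 → 340; 80+ − 52 → 339
→ [453, 782, 1018, 340, 339]

782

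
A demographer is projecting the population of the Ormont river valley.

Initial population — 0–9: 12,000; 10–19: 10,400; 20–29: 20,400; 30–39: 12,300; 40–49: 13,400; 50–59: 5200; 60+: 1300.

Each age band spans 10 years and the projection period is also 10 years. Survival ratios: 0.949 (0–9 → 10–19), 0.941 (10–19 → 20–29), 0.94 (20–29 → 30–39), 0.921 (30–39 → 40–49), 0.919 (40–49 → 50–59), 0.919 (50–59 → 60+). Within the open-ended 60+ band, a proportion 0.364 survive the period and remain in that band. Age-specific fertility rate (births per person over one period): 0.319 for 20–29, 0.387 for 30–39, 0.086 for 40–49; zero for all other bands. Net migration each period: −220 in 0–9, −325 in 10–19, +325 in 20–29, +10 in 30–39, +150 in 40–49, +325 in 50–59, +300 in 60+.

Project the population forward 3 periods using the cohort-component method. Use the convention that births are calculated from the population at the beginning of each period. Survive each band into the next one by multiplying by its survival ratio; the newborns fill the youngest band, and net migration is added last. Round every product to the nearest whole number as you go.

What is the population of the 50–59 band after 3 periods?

16702

[period 1]
Births: 20400 × 0.319 = 6508 ; 12300 × 0.387 = 4760 ; 13400 × 0.086 = 1152 — total 12420
10–19: 12000 × 0.949 = 11388
20–29: 10400 × 0.941 = 9786
30–39: 20400 × 0.94 = 19176
40–49: 12300 × 0.921 = 11328
50–59: 13400 × 0.919 = 12315
60+: 5200 × 0.919 + 1300 × 0.364 = 4779 + 473 = 5252
Net migration: 0–9 − 220 → 12200; 10–19 − 325 → 11063; 20–29 + 325 → 10111; 30–39 + 10 → 19186; 40–49 + 150 → 11478; 50–59 + 325 → 12640; 60+ + 300 → 5552
Population now: 0–9=12200, 10–19=11063, 20–29=10111, 30–39=19186, 40–49=11478, 50–59=12640, 60+=5552
[period 2]
Births: 10111 × 0.319 = 3225 ; 19186 × 0.387 = 7425 ; 11478 × 0.086 = 987 — total 11637
10–19: 12200 × 0.949 = 11578
20–29: 11063 × 0.941 = 10410
30–39: 10111 × 0.94 = 9504
40–49: 19186 × 0.921 = 17670
50–59: 11478 × 0.919 = 10548
60+: 12640 × 0.919 + 5552 × 0.364 = 11616 + 2021 = 13637
Net migration: 0–9 − 220 → 11417; 10–19 − 325 → 11253; 20–29 + 325 → 10735; 30–39 + 10 → 9514; 40–49 + 150 → 17820; 50–59 + 325 → 10873; 60+ + 300 → 13937
Population now: 0–9=11417, 10–19=11253, 20–29=10735, 30–39=9514, 40–49=17820, 50–59=10873, 60+=13937
[period 3]
Births: 10735 × 0.319 = 3424 ; 9514 × 0.387 = 3682 ; 17820 × 0.086 = 1533 — total 8639
10–19: 11417 × 0.949 = 10835
20–29: 11253 × 0.941 = 10589
30–39: 10735 × 0.94 = 10091
40–49: 9514 × 0.921 = 8762
50–59: 17820 × 0.919 = 16377
60+: 10873 × 0.919 + 13937 × 0.364 = 9992 + 5073 = 15065
Net migration: 0–9 − 220 → 8419; 10–19 − 325 → 10510; 20–29 + 325 → 10914; 30–39 + 10 → 10101; 40–49 + 150 → 8912; 50–59 + 325 → 16702; 60+ + 300 → 15365
Population now: 0–9=8419, 10–19=10510, 20–29=10914, 30–39=10101, 40–49=8912, 50–59=16702, 60+=15365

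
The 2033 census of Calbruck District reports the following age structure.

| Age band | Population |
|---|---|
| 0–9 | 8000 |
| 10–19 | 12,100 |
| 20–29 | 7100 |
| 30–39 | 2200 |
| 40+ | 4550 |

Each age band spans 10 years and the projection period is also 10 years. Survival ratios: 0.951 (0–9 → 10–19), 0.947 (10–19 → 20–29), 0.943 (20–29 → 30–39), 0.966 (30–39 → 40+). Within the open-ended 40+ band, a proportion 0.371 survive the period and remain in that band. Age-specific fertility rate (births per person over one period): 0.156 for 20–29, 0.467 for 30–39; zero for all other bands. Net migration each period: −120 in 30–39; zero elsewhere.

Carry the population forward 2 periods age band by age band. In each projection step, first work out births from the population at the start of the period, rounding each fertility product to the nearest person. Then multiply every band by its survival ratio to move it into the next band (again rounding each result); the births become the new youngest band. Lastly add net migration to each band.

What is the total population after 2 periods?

[period 1]
Births: 7100 × 0.156 = 1108 ; 2200 × 0.467 = 1027 → 2135
10–19: 8000 × 0.951 = 7608
20–29: 12100 × 0.947 = 11459
30–39: 7100 × 0.943 = 6695
40+: 2200 × 0.966 + 4550 × 0.371 = 2125 + 1688 = 3813
Net migration: 30–39 − 120 → 6575
Giving 2135 / 7608 / 11459 / 6575 / 3813.
[period 2]
Births: 11459 × 0.156 = 1788 ; 6575 × 0.467 = 3071 → 4859
10–19: 2135 × 0.951 = 2030
20–29: 7608 × 0.947 = 7205
30–39: 11459 × 0.943 = 10806
40+: 6575 × 0.966 + 3813 × 0.371 = 6351 + 1415 = 7766
Net migration: 30–39 − 120 → 10686
Giving 4859 / 2030 / 7205 / 10686 / 7766.
Total after period 2: 4859 + 2030 + 7205 + 10686 + 7766 = 32546

32546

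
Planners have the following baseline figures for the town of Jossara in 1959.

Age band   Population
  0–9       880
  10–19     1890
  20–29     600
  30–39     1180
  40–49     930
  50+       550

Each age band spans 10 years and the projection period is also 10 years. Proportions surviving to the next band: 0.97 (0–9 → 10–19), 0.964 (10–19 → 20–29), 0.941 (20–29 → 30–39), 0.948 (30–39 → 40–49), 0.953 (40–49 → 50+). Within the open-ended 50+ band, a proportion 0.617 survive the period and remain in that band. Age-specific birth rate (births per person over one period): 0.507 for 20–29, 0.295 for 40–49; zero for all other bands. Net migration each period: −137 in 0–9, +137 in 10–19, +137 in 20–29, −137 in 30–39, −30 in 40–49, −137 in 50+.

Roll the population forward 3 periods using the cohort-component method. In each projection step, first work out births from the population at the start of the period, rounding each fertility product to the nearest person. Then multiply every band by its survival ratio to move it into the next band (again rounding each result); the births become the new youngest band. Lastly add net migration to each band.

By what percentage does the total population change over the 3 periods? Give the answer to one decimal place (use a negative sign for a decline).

[period 1]
Births: 600 × 0.507 = 304  |  930 × 0.295 = 274 → 578
10–19: 880 × 0.97 = 854
20–29: 1890 × 0.964 = 1822
30–39: 600 × 0.941 = 565
40–49: 1180 × 0.948 = 1119
50+: 930 × 0.953 + 550 × 0.617 = 886 + 339 = 1225
Net migration: 0–9 − 137 → 441; 10–19 + 137 → 991; 20–29 + 137 → 1959; 30–39 − 137 → 428; 40–49 − 30 → 1089; 50+ − 137 → 1088
End of period: [441, 991, 1959, 428, 1089, 1088]
[period 2]
Births: 1959 × 0.507 = 993  |  1089 × 0.295 = 321 → 1314
10–19: 441 × 0.97 = 428
20–29: 991 × 0.964 = 955
30–39: 1959 × 0.941 = 1843
40–49: 428 × 0.948 = 406
50+: 1089 × 0.953 + 1088 × 0.617 = 1038 + 671 = 1709
Net migration: 0–9 − 137 → 1177; 10–19 + 137 → 565; 20–29 + 137 → 1092; 30–39 − 137 → 1706; 40–49 − 30 → 376; 50+ − 137 → 1572
End of period: [1177, 565, 1092, 1706, 376, 1572]
[period 3]
Births: 1092 × 0.507 = 554  |  376 × 0.295 = 111 → 665
10–19: 1177 × 0.97 = 1142
20–29: 565 × 0.964 = 545
30–39: 1092 × 0.941 = 1028
40–49: 1706 × 0.948 = 1617
50+: 376 × 0.953 + 1572 × 0.617 = 358 + 970 = 1328
Net migration: 0–9 − 137 → 528; 10–19 + 137 → 1279; 20–29 + 137 → 682; 30–39 − 137 → 891; 40–49 − 30 → 1587; 50+ − 137 → 1191
End of period: [528, 1279, 682, 891, 1587, 1191]
Total: 6030 → 6158; change = 128; percentage change = 2.1%

2.1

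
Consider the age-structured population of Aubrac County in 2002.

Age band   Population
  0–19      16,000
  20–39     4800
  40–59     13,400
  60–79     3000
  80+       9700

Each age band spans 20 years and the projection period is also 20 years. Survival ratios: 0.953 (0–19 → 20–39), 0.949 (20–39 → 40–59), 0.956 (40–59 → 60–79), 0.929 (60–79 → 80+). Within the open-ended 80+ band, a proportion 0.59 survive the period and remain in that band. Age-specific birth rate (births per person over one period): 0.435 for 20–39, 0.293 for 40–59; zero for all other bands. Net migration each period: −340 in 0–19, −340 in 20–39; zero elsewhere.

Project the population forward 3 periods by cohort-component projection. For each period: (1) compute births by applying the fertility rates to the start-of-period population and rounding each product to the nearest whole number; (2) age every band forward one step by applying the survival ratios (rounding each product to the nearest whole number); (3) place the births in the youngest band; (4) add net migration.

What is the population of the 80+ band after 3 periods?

[period 1]
Births: 4800 * 0.435 = 2088 ; 13400 * 0.293 = 3926 — total 6014
20–39: 16000 * 0.953 = 15248
40–59: 4800 * 0.949 = 4555
60–79: 13400 * 0.956 = 12810
80+: 3000 * 0.929 + 9700 * 0.59 = 2787 + 5723 = 8510
Net migration: 0–19 − 340 → 5674; 20–39 − 340 → 14908
End of period: [5674, 14908, 4555, 12810, 8510]
[period 2]
Births: 14908 * 0.435 = 6485 ; 4555 * 0.293 = 1335 — total 7820
20–39: 5674 * 0.953 = 5407
40–59: 14908 * 0.949 = 14148
60–79: 4555 * 0.956 = 4355
80+: 12810 * 0.929 + 8510 * 0.59 = 11900 + 5021 = 16921
Net migration: 0–19 − 340 → 7480; 20–39 − 340 → 5067
End of period: [7480, 5067, 14148, 4355, 16921]
[period 3]
Births: 5067 * 0.435 = 2204 ; 14148 * 0.293 = 4145 — total 6349
20–39: 7480 * 0.953 = 7128
40–59: 5067 * 0.949 = 4809
60–79: 14148 * 0.956 = 13525
80+: 4355 * 0.929 + 16921 * 0.59 = 4046 + 9983 = 14029
Net migration: 0–19 − 340 → 6009; 20–39 − 340 → 6788
End of period: [6009, 6788, 4809, 13525, 14029]

14029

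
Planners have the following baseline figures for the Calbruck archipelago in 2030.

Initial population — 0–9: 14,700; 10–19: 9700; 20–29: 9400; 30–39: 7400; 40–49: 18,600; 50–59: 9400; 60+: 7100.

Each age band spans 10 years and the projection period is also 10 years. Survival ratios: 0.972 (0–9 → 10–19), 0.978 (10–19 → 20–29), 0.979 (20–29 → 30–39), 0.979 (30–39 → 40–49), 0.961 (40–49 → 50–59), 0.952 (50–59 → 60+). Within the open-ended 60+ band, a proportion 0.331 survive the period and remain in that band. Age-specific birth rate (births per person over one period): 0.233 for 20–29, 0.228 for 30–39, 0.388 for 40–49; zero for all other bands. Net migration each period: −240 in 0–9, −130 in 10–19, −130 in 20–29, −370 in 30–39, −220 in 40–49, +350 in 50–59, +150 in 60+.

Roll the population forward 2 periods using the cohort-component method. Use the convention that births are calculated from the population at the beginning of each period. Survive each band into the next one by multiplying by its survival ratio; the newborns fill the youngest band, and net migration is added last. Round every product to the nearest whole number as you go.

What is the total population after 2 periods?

Numbering the bands 1..7 from youngest to oldest:
Period 1:
Births: 9400 * 0.233 = 2190, 7400 * 0.228 = 1687, 18600 * 0.388 = 7217 — total 11094
Band 2: 14700 * 0.972 = 14288
Band 3: 9700 * 0.978 = 9487
Band 4: 9400 * 0.979 = 9203
Band 5: 7400 * 0.979 = 7245
Band 6: 18600 * 0.961 = 17875
Band 7: 9400 * 0.952 + 7100 * 0.331 = 8949 + 2350 = 11299
Net migration: Band 1 − 240 → 10854; Band 2 − 130 → 14158; Band 3 − 130 → 9357; Band 4 − 370 → 8833; Band 5 − 220 → 7025; Band 6 + 350 → 18225; Band 7 + 150 → 11449
→ [10854, 14158, 9357, 8833, 7025, 18225, 11449]
Period 2:
Births: 9357 * 0.233 = 2180, 8833 * 0.228 = 2014, 7025 * 0.388 = 2726 — total 6920
Band 2: 10854 * 0.972 = 10550
Band 3: 14158 * 0.978 = 13847
Band 4: 9357 * 0.979 = 9161
Band 5: 8833 * 0.979 = 8648
Band 6: 7025 * 0.961 = 6751
Band 7: 18225 * 0.952 + 11449 * 0.331 = 17350 + 3790 = 21140
Net migration: Band 1 − 240 → 6680; Band 2 − 130 → 10420; Band 3 − 130 → 13717; Band 4 − 370 → 8791; Band 5 − 220 → 8428; Band 6 + 350 → 7101; Band 7 + 150 → 21290
→ [6680, 10420, 13717, 8791, 8428, 7101, 21290]
Total after period 2: 6680 + 10420 + 13717 + 8791 + 8428 + 7101 + 21290 = 76427

76427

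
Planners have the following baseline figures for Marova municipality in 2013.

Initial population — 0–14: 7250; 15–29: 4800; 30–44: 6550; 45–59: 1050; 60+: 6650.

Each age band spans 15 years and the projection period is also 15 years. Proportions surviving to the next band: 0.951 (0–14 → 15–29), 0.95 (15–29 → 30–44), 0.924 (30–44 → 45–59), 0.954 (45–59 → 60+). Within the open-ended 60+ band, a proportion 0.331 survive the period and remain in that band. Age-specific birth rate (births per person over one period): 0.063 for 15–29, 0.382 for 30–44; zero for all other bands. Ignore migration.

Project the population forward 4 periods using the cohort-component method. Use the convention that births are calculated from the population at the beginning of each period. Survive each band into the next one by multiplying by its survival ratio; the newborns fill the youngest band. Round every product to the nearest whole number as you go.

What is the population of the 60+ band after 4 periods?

7853

After projecting period 1:
Births: 4800 × 0.063 = 302  |  6550 × 0.382 = 2502 → total 2804
15–29: 7250 × 0.951 = 6895
30–44: 4800 × 0.95 = 4560
45–59: 6550 × 0.924 = 6052
60+: 1050 × 0.954 + 6650 × 0.331 = 1002 + 2201 = 3203
Population now: 0–14=2804, 15–29=6895, 30–44=4560, 45–59=6052, 60+=3203
After projecting period 2:
Births: 6895 × 0.063 = 434  |  4560 × 0.382 = 1742 → total 2176
15–29: 2804 × 0.951 = 2667
30–44: 6895 × 0.95 = 6550
45–59: 4560 × 0.924 = 4213
60+: 6052 × 0.954 + 3203 × 0.331 = 5774 + 1060 = 6834
Population now: 0–14=2176, 15–29=2667, 30–44=6550, 45–59=4213, 60+=6834
After projecting period 3:
Births: 2667 × 0.063 = 168  |  6550 × 0.382 = 2502 → total 2670
15–29: 2176 × 0.951 = 2069
30–44: 2667 × 0.95 = 2534
45–59: 6550 × 0.924 = 6052
60+: 4213 × 0.954 + 6834 × 0.331 = 4019 + 2262 = 6281
Population now: 0–14=2670, 15–29=2069, 30–44=2534, 45–59=6052, 60+=6281
After projecting period 4:
Births: 2069 × 0.063 = 130  |  2534 × 0.382 = 968 → total 1098
15–29: 2670 × 0.951 = 2539
30–44: 2069 × 0.95 = 1966
45–59: 2534 × 0.924 = 2341
60+: 6052 × 0.954 + 6281 × 0.331 = 5774 + 2079 = 7853
Population now: 0–14=1098, 15–29=2539, 30–44=1966, 45–59=2341, 60+=7853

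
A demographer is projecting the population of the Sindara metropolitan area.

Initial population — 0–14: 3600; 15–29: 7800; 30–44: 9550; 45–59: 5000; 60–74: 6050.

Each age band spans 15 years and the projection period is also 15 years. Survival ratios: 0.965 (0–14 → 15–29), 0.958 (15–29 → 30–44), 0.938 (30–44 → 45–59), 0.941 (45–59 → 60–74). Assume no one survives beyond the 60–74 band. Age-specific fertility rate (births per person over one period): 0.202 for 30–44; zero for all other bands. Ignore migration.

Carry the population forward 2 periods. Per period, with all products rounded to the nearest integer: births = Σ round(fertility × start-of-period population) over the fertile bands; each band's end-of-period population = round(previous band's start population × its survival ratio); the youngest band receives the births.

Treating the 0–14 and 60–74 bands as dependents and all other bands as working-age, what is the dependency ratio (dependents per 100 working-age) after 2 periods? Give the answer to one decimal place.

Period 1:
Births: 9550 * 0.202 = 1929
15–29: 3600 * 0.965 = 3474
30–44: 7800 * 0.958 = 7472
45–59: 9550 * 0.938 = 8958
60–74: 5000 * 0.941 = 4705
Giving 1929 / 3474 / 7472 / 8958 / 4705.
Period 2:
Births: 7472 * 0.202 = 1509
15–29: 1929 * 0.965 = 1861
30–44: 3474 * 0.958 = 3328
45–59: 7472 * 0.938 = 7009
60–74: 8958 * 0.941 = 8429
Giving 1509 / 1861 / 3328 / 7009 / 8429.
Dependents (band 0–14 + band 60–74) = 1509 + 8429 = 9938; working-age = 12198; ratio = 9938/12198 × 100 = 81.5

81.5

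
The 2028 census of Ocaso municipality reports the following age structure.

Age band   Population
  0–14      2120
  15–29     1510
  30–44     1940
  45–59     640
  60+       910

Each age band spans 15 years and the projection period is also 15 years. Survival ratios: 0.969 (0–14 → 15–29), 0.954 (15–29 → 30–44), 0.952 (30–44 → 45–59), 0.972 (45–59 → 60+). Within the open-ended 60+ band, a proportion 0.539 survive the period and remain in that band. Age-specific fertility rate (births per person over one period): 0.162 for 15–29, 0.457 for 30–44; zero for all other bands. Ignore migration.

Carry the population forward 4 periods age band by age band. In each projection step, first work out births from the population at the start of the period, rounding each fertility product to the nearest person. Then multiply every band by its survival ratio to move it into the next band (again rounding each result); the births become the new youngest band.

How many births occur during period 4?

634

Call the groups 1 to 5, youngest first.
Period 1.
Births: 1510 * 0.162 = 245  |  1940 * 0.457 = 887 — total 1132
Group 2: 2120 * 0.969 = 2054
Group 3: 1510 * 0.954 = 1441
Group 4: 1940 * 0.952 = 1847
Group 5: 640 * 0.972 + 910 * 0.539 = 622 + 490 = 1112
End of period: [1132, 2054, 1441, 1847, 1112]
Period 2.
Births: 2054 * 0.162 = 333  |  1441 * 0.457 = 659 — total 992
Group 2: 1132 * 0.969 = 1097
Group 3: 2054 * 0.954 = 1960
Group 4: 1441 * 0.952 = 1372
Group 5: 1847 * 0.972 + 1112 * 0.539 = 1795 + 599 = 2394
End of period: [992, 1097, 1960, 1372, 2394]
Period 3.
Births: 1097 * 0.162 = 178  |  1960 * 0.457 = 896 — total 1074
Group 2: 992 * 0.969 = 961
Group 3: 1097 * 0.954 = 1047
Group 4: 1960 * 0.952 = 1866
Group 5: 1372 * 0.972 + 2394 * 0.539 = 1334 + 1290 = 2624
End of period: [1074, 961, 1047, 1866, 2624]
Period 4.
Births: 961 * 0.162 = 156  |  1047 * 0.457 = 478 — total 634
Group 2: 1074 * 0.969 = 1041
Group 3: 961 * 0.954 = 917
Group 4: 1047 * 0.952 = 997
Group 5: 1866 * 0.972 + 2624 * 0.539 = 1814 + 1414 = 3228
End of period: [634, 1041, 917, 997, 3228]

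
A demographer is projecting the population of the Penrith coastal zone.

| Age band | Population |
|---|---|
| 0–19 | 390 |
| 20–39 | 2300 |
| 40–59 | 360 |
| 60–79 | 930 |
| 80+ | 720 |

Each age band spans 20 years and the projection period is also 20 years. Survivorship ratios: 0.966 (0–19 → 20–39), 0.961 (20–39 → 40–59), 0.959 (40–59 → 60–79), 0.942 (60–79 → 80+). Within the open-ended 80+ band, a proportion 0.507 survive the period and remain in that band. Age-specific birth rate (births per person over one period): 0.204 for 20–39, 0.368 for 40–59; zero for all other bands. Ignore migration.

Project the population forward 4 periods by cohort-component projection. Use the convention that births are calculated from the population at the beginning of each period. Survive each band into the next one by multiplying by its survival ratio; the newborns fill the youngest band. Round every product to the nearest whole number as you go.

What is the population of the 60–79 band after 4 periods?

535

[period 1]
Births: 2300 * 0.204 = 469 ; 360 * 0.368 = 132 → 601
20–39: 390 * 0.966 = 377
40–59: 2300 * 0.961 = 2210
60–79: 360 * 0.959 = 345
80+: 930 * 0.942 + 720 * 0.507 = 876 + 365 = 1241
Giving 601 / 377 / 2210 / 345 / 1241.
[period 2]
Births: 377 * 0.204 = 77 ; 2210 * 0.368 = 813 → 890
20–39: 601 * 0.966 = 581
40–59: 377 * 0.961 = 362
60–79: 2210 * 0.959 = 2119
80+: 345 * 0.942 + 1241 * 0.507 = 325 + 629 = 954
Giving 890 / 581 / 362 / 2119 / 954.
[period 3]
Births: 581 * 0.204 = 119 ; 362 * 0.368 = 133 → 252
20–39: 890 * 0.966 = 860
40–59: 581 * 0.961 = 558
60–79: 362 * 0.959 = 347
80+: 2119 * 0.942 + 954 * 0.507 = 1996 + 484 = 2480
Giving 252 / 860 / 558 / 347 / 2480.
[period 4]
Births: 860 * 0.204 = 175 ; 558 * 0.368 = 205 → 380
20–39: 252 * 0.966 = 243
40–59: 860 * 0.961 = 826
60–79: 558 * 0.959 = 535
80+: 347 * 0.942 + 2480 * 0.507 = 327 + 1257 = 1584
Giving 380 / 243 / 826 / 535 / 1584.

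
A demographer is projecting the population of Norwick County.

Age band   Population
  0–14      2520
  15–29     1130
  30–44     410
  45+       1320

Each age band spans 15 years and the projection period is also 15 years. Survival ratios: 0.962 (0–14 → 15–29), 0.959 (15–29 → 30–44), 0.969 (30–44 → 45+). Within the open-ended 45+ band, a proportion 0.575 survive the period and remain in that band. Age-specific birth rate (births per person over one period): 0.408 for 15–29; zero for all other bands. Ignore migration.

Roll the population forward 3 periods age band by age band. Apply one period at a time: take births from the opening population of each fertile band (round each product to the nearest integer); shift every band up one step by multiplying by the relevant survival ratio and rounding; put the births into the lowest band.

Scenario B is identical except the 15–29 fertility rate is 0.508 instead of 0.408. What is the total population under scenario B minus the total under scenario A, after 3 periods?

436

[period 1]
Births: 1130 × 0.408 = 461
15–29: 2520 × 0.962 = 2424
30–44: 1130 × 0.959 = 1084
45+: 410 × 0.969 + 1320 × 0.575 = 397 + 759 = 1156
→ [461, 2424, 1084, 1156]
[period 2]
Births: 2424 × 0.408 = 989
15–29: 461 × 0.962 = 443
30–44: 2424 × 0.959 = 2325
45+: 1084 × 0.969 + 1156 × 0.575 = 1050 + 665 = 1715
→ [989, 443, 2325, 1715]
[period 3]
Births: 443 × 0.408 = 181
15–29: 989 × 0.962 = 951
30–44: 443 × 0.959 = 425
45+: 2325 × 0.969 + 1715 × 0.575 = 2253 + 986 = 3239
→ [181, 951, 425, 3239]
Scenario A total after 3 periods: 4796
Scenario B projection —
[period 1]
Births: 1130 × 0.508 = 574
15–29: 2520 × 0.962 = 2424
30–44: 1130 × 0.959 = 1084
45+: 410 × 0.969 + 1320 × 0.575 = 397 + 759 = 1156
→ [574, 2424, 1084, 1156]
[period 2]
Births: 2424 × 0.508 = 1231
15–29: 574 × 0.962 = 552
30–44: 2424 × 0.959 = 2325
45+: 1084 × 0.969 + 1156 × 0.575 = 1050 + 665 = 1715
→ [1231, 552, 2325, 1715]
[period 3]
Births: 552 × 0.508 = 280
15–29: 1231 × 0.962 = 1184
30–44: 552 × 0.959 = 529
45+: 2325 × 0.969 + 1715 × 0.575 = 2253 + 986 = 3239
→ [280, 1184, 529, 3239]
Scenario B total after 3 periods: 5232
Difference B − A = 5232 − 4796 = 436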